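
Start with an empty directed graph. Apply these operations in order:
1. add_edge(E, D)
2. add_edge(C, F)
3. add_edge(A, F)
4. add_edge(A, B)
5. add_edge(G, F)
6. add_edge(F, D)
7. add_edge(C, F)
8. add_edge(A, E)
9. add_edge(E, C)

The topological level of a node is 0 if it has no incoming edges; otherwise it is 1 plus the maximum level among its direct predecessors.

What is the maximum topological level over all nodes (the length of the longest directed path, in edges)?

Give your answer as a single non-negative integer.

Op 1: add_edge(E, D). Edges now: 1
Op 2: add_edge(C, F). Edges now: 2
Op 3: add_edge(A, F). Edges now: 3
Op 4: add_edge(A, B). Edges now: 4
Op 5: add_edge(G, F). Edges now: 5
Op 6: add_edge(F, D). Edges now: 6
Op 7: add_edge(C, F) (duplicate, no change). Edges now: 6
Op 8: add_edge(A, E). Edges now: 7
Op 9: add_edge(E, C). Edges now: 8
Compute levels (Kahn BFS):
  sources (in-degree 0): A, G
  process A: level=0
    A->B: in-degree(B)=0, level(B)=1, enqueue
    A->E: in-degree(E)=0, level(E)=1, enqueue
    A->F: in-degree(F)=2, level(F)>=1
  process G: level=0
    G->F: in-degree(F)=1, level(F)>=1
  process B: level=1
  process E: level=1
    E->C: in-degree(C)=0, level(C)=2, enqueue
    E->D: in-degree(D)=1, level(D)>=2
  process C: level=2
    C->F: in-degree(F)=0, level(F)=3, enqueue
  process F: level=3
    F->D: in-degree(D)=0, level(D)=4, enqueue
  process D: level=4
All levels: A:0, B:1, C:2, D:4, E:1, F:3, G:0
max level = 4

Answer: 4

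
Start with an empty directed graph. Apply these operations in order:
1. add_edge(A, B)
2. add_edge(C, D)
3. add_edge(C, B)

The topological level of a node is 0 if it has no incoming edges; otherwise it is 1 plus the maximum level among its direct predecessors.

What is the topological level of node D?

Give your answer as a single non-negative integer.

Answer: 1

Derivation:
Op 1: add_edge(A, B). Edges now: 1
Op 2: add_edge(C, D). Edges now: 2
Op 3: add_edge(C, B). Edges now: 3
Compute levels (Kahn BFS):
  sources (in-degree 0): A, C
  process A: level=0
    A->B: in-degree(B)=1, level(B)>=1
  process C: level=0
    C->B: in-degree(B)=0, level(B)=1, enqueue
    C->D: in-degree(D)=0, level(D)=1, enqueue
  process B: level=1
  process D: level=1
All levels: A:0, B:1, C:0, D:1
level(D) = 1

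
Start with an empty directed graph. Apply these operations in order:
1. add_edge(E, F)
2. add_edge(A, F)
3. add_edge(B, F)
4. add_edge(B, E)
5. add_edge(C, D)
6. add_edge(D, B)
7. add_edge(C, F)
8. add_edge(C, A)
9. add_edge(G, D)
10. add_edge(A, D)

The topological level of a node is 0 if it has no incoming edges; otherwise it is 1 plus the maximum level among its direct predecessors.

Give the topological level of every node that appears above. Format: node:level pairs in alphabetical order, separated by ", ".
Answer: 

Op 1: add_edge(E, F). Edges now: 1
Op 2: add_edge(A, F). Edges now: 2
Op 3: add_edge(B, F). Edges now: 3
Op 4: add_edge(B, E). Edges now: 4
Op 5: add_edge(C, D). Edges now: 5
Op 6: add_edge(D, B). Edges now: 6
Op 7: add_edge(C, F). Edges now: 7
Op 8: add_edge(C, A). Edges now: 8
Op 9: add_edge(G, D). Edges now: 9
Op 10: add_edge(A, D). Edges now: 10
Compute levels (Kahn BFS):
  sources (in-degree 0): C, G
  process C: level=0
    C->A: in-degree(A)=0, level(A)=1, enqueue
    C->D: in-degree(D)=2, level(D)>=1
    C->F: in-degree(F)=3, level(F)>=1
  process G: level=0
    G->D: in-degree(D)=1, level(D)>=1
  process A: level=1
    A->D: in-degree(D)=0, level(D)=2, enqueue
    A->F: in-degree(F)=2, level(F)>=2
  process D: level=2
    D->B: in-degree(B)=0, level(B)=3, enqueue
  process B: level=3
    B->E: in-degree(E)=0, level(E)=4, enqueue
    B->F: in-degree(F)=1, level(F)>=4
  process E: level=4
    E->F: in-degree(F)=0, level(F)=5, enqueue
  process F: level=5
All levels: A:1, B:3, C:0, D:2, E:4, F:5, G:0

Answer: A:1, B:3, C:0, D:2, E:4, F:5, G:0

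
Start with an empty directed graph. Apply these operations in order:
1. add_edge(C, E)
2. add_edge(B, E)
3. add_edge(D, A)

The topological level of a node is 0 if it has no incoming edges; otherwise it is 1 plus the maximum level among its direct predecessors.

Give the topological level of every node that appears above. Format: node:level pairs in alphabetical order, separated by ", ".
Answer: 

Op 1: add_edge(C, E). Edges now: 1
Op 2: add_edge(B, E). Edges now: 2
Op 3: add_edge(D, A). Edges now: 3
Compute levels (Kahn BFS):
  sources (in-degree 0): B, C, D
  process B: level=0
    B->E: in-degree(E)=1, level(E)>=1
  process C: level=0
    C->E: in-degree(E)=0, level(E)=1, enqueue
  process D: level=0
    D->A: in-degree(A)=0, level(A)=1, enqueue
  process E: level=1
  process A: level=1
All levels: A:1, B:0, C:0, D:0, E:1

Answer: A:1, B:0, C:0, D:0, E:1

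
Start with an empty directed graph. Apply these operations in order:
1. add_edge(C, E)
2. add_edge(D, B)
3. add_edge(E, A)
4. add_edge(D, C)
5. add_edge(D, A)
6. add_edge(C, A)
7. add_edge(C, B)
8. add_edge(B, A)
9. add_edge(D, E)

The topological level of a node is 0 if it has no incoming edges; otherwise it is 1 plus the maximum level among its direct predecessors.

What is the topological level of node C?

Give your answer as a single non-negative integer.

Op 1: add_edge(C, E). Edges now: 1
Op 2: add_edge(D, B). Edges now: 2
Op 3: add_edge(E, A). Edges now: 3
Op 4: add_edge(D, C). Edges now: 4
Op 5: add_edge(D, A). Edges now: 5
Op 6: add_edge(C, A). Edges now: 6
Op 7: add_edge(C, B). Edges now: 7
Op 8: add_edge(B, A). Edges now: 8
Op 9: add_edge(D, E). Edges now: 9
Compute levels (Kahn BFS):
  sources (in-degree 0): D
  process D: level=0
    D->A: in-degree(A)=3, level(A)>=1
    D->B: in-degree(B)=1, level(B)>=1
    D->C: in-degree(C)=0, level(C)=1, enqueue
    D->E: in-degree(E)=1, level(E)>=1
  process C: level=1
    C->A: in-degree(A)=2, level(A)>=2
    C->B: in-degree(B)=0, level(B)=2, enqueue
    C->E: in-degree(E)=0, level(E)=2, enqueue
  process B: level=2
    B->A: in-degree(A)=1, level(A)>=3
  process E: level=2
    E->A: in-degree(A)=0, level(A)=3, enqueue
  process A: level=3
All levels: A:3, B:2, C:1, D:0, E:2
level(C) = 1

Answer: 1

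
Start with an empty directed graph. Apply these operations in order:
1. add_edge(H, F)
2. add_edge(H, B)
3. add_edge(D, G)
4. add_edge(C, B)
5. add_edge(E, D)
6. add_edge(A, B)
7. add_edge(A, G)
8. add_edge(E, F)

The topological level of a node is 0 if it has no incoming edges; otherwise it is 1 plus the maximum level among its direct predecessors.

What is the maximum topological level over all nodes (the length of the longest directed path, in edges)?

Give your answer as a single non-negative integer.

Answer: 2

Derivation:
Op 1: add_edge(H, F). Edges now: 1
Op 2: add_edge(H, B). Edges now: 2
Op 3: add_edge(D, G). Edges now: 3
Op 4: add_edge(C, B). Edges now: 4
Op 5: add_edge(E, D). Edges now: 5
Op 6: add_edge(A, B). Edges now: 6
Op 7: add_edge(A, G). Edges now: 7
Op 8: add_edge(E, F). Edges now: 8
Compute levels (Kahn BFS):
  sources (in-degree 0): A, C, E, H
  process A: level=0
    A->B: in-degree(B)=2, level(B)>=1
    A->G: in-degree(G)=1, level(G)>=1
  process C: level=0
    C->B: in-degree(B)=1, level(B)>=1
  process E: level=0
    E->D: in-degree(D)=0, level(D)=1, enqueue
    E->F: in-degree(F)=1, level(F)>=1
  process H: level=0
    H->B: in-degree(B)=0, level(B)=1, enqueue
    H->F: in-degree(F)=0, level(F)=1, enqueue
  process D: level=1
    D->G: in-degree(G)=0, level(G)=2, enqueue
  process B: level=1
  process F: level=1
  process G: level=2
All levels: A:0, B:1, C:0, D:1, E:0, F:1, G:2, H:0
max level = 2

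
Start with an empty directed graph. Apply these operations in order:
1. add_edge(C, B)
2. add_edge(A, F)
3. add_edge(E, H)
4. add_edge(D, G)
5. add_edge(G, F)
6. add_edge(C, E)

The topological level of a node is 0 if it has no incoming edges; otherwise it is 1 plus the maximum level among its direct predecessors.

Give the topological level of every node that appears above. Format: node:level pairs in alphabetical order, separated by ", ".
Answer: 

Op 1: add_edge(C, B). Edges now: 1
Op 2: add_edge(A, F). Edges now: 2
Op 3: add_edge(E, H). Edges now: 3
Op 4: add_edge(D, G). Edges now: 4
Op 5: add_edge(G, F). Edges now: 5
Op 6: add_edge(C, E). Edges now: 6
Compute levels (Kahn BFS):
  sources (in-degree 0): A, C, D
  process A: level=0
    A->F: in-degree(F)=1, level(F)>=1
  process C: level=0
    C->B: in-degree(B)=0, level(B)=1, enqueue
    C->E: in-degree(E)=0, level(E)=1, enqueue
  process D: level=0
    D->G: in-degree(G)=0, level(G)=1, enqueue
  process B: level=1
  process E: level=1
    E->H: in-degree(H)=0, level(H)=2, enqueue
  process G: level=1
    G->F: in-degree(F)=0, level(F)=2, enqueue
  process H: level=2
  process F: level=2
All levels: A:0, B:1, C:0, D:0, E:1, F:2, G:1, H:2

Answer: A:0, B:1, C:0, D:0, E:1, F:2, G:1, H:2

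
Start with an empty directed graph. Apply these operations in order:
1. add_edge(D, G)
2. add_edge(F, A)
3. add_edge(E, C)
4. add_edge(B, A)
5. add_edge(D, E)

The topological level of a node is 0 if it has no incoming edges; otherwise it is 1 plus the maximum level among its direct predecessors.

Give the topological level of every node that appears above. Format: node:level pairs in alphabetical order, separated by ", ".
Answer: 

Op 1: add_edge(D, G). Edges now: 1
Op 2: add_edge(F, A). Edges now: 2
Op 3: add_edge(E, C). Edges now: 3
Op 4: add_edge(B, A). Edges now: 4
Op 5: add_edge(D, E). Edges now: 5
Compute levels (Kahn BFS):
  sources (in-degree 0): B, D, F
  process B: level=0
    B->A: in-degree(A)=1, level(A)>=1
  process D: level=0
    D->E: in-degree(E)=0, level(E)=1, enqueue
    D->G: in-degree(G)=0, level(G)=1, enqueue
  process F: level=0
    F->A: in-degree(A)=0, level(A)=1, enqueue
  process E: level=1
    E->C: in-degree(C)=0, level(C)=2, enqueue
  process G: level=1
  process A: level=1
  process C: level=2
All levels: A:1, B:0, C:2, D:0, E:1, F:0, G:1

Answer: A:1, B:0, C:2, D:0, E:1, F:0, G:1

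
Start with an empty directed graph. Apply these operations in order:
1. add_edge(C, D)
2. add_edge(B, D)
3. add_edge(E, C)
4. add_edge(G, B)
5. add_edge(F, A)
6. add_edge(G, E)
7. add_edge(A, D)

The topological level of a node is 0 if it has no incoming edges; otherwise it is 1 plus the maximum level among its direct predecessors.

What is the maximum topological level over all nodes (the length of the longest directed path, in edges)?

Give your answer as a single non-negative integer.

Op 1: add_edge(C, D). Edges now: 1
Op 2: add_edge(B, D). Edges now: 2
Op 3: add_edge(E, C). Edges now: 3
Op 4: add_edge(G, B). Edges now: 4
Op 5: add_edge(F, A). Edges now: 5
Op 6: add_edge(G, E). Edges now: 6
Op 7: add_edge(A, D). Edges now: 7
Compute levels (Kahn BFS):
  sources (in-degree 0): F, G
  process F: level=0
    F->A: in-degree(A)=0, level(A)=1, enqueue
  process G: level=0
    G->B: in-degree(B)=0, level(B)=1, enqueue
    G->E: in-degree(E)=0, level(E)=1, enqueue
  process A: level=1
    A->D: in-degree(D)=2, level(D)>=2
  process B: level=1
    B->D: in-degree(D)=1, level(D)>=2
  process E: level=1
    E->C: in-degree(C)=0, level(C)=2, enqueue
  process C: level=2
    C->D: in-degree(D)=0, level(D)=3, enqueue
  process D: level=3
All levels: A:1, B:1, C:2, D:3, E:1, F:0, G:0
max level = 3

Answer: 3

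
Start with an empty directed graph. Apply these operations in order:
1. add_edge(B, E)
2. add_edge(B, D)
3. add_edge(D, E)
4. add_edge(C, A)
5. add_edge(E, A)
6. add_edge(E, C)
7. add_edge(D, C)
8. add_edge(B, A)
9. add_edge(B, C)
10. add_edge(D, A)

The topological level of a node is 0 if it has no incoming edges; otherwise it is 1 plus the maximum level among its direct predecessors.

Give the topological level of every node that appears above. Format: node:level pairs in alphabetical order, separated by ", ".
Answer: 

Op 1: add_edge(B, E). Edges now: 1
Op 2: add_edge(B, D). Edges now: 2
Op 3: add_edge(D, E). Edges now: 3
Op 4: add_edge(C, A). Edges now: 4
Op 5: add_edge(E, A). Edges now: 5
Op 6: add_edge(E, C). Edges now: 6
Op 7: add_edge(D, C). Edges now: 7
Op 8: add_edge(B, A). Edges now: 8
Op 9: add_edge(B, C). Edges now: 9
Op 10: add_edge(D, A). Edges now: 10
Compute levels (Kahn BFS):
  sources (in-degree 0): B
  process B: level=0
    B->A: in-degree(A)=3, level(A)>=1
    B->C: in-degree(C)=2, level(C)>=1
    B->D: in-degree(D)=0, level(D)=1, enqueue
    B->E: in-degree(E)=1, level(E)>=1
  process D: level=1
    D->A: in-degree(A)=2, level(A)>=2
    D->C: in-degree(C)=1, level(C)>=2
    D->E: in-degree(E)=0, level(E)=2, enqueue
  process E: level=2
    E->A: in-degree(A)=1, level(A)>=3
    E->C: in-degree(C)=0, level(C)=3, enqueue
  process C: level=3
    C->A: in-degree(A)=0, level(A)=4, enqueue
  process A: level=4
All levels: A:4, B:0, C:3, D:1, E:2

Answer: A:4, B:0, C:3, D:1, E:2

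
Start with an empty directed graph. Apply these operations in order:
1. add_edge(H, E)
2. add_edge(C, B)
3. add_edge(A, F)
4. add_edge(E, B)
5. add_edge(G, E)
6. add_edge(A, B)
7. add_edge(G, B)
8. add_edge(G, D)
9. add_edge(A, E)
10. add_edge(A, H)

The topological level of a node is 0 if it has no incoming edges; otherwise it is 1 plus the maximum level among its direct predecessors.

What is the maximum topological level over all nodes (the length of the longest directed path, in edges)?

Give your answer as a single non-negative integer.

Answer: 3

Derivation:
Op 1: add_edge(H, E). Edges now: 1
Op 2: add_edge(C, B). Edges now: 2
Op 3: add_edge(A, F). Edges now: 3
Op 4: add_edge(E, B). Edges now: 4
Op 5: add_edge(G, E). Edges now: 5
Op 6: add_edge(A, B). Edges now: 6
Op 7: add_edge(G, B). Edges now: 7
Op 8: add_edge(G, D). Edges now: 8
Op 9: add_edge(A, E). Edges now: 9
Op 10: add_edge(A, H). Edges now: 10
Compute levels (Kahn BFS):
  sources (in-degree 0): A, C, G
  process A: level=0
    A->B: in-degree(B)=3, level(B)>=1
    A->E: in-degree(E)=2, level(E)>=1
    A->F: in-degree(F)=0, level(F)=1, enqueue
    A->H: in-degree(H)=0, level(H)=1, enqueue
  process C: level=0
    C->B: in-degree(B)=2, level(B)>=1
  process G: level=0
    G->B: in-degree(B)=1, level(B)>=1
    G->D: in-degree(D)=0, level(D)=1, enqueue
    G->E: in-degree(E)=1, level(E)>=1
  process F: level=1
  process H: level=1
    H->E: in-degree(E)=0, level(E)=2, enqueue
  process D: level=1
  process E: level=2
    E->B: in-degree(B)=0, level(B)=3, enqueue
  process B: level=3
All levels: A:0, B:3, C:0, D:1, E:2, F:1, G:0, H:1
max level = 3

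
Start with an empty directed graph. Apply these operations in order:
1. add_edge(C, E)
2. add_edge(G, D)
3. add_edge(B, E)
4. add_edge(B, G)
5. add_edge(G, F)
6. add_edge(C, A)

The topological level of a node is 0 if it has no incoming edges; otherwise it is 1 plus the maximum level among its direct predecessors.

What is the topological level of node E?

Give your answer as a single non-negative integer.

Op 1: add_edge(C, E). Edges now: 1
Op 2: add_edge(G, D). Edges now: 2
Op 3: add_edge(B, E). Edges now: 3
Op 4: add_edge(B, G). Edges now: 4
Op 5: add_edge(G, F). Edges now: 5
Op 6: add_edge(C, A). Edges now: 6
Compute levels (Kahn BFS):
  sources (in-degree 0): B, C
  process B: level=0
    B->E: in-degree(E)=1, level(E)>=1
    B->G: in-degree(G)=0, level(G)=1, enqueue
  process C: level=0
    C->A: in-degree(A)=0, level(A)=1, enqueue
    C->E: in-degree(E)=0, level(E)=1, enqueue
  process G: level=1
    G->D: in-degree(D)=0, level(D)=2, enqueue
    G->F: in-degree(F)=0, level(F)=2, enqueue
  process A: level=1
  process E: level=1
  process D: level=2
  process F: level=2
All levels: A:1, B:0, C:0, D:2, E:1, F:2, G:1
level(E) = 1

Answer: 1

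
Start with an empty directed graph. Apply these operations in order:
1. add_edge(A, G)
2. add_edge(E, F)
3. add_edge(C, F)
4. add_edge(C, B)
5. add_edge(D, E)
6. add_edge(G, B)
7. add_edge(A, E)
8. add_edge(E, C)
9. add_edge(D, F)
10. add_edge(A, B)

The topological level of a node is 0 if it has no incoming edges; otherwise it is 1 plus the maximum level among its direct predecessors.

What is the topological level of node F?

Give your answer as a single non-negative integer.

Op 1: add_edge(A, G). Edges now: 1
Op 2: add_edge(E, F). Edges now: 2
Op 3: add_edge(C, F). Edges now: 3
Op 4: add_edge(C, B). Edges now: 4
Op 5: add_edge(D, E). Edges now: 5
Op 6: add_edge(G, B). Edges now: 6
Op 7: add_edge(A, E). Edges now: 7
Op 8: add_edge(E, C). Edges now: 8
Op 9: add_edge(D, F). Edges now: 9
Op 10: add_edge(A, B). Edges now: 10
Compute levels (Kahn BFS):
  sources (in-degree 0): A, D
  process A: level=0
    A->B: in-degree(B)=2, level(B)>=1
    A->E: in-degree(E)=1, level(E)>=1
    A->G: in-degree(G)=0, level(G)=1, enqueue
  process D: level=0
    D->E: in-degree(E)=0, level(E)=1, enqueue
    D->F: in-degree(F)=2, level(F)>=1
  process G: level=1
    G->B: in-degree(B)=1, level(B)>=2
  process E: level=1
    E->C: in-degree(C)=0, level(C)=2, enqueue
    E->F: in-degree(F)=1, level(F)>=2
  process C: level=2
    C->B: in-degree(B)=0, level(B)=3, enqueue
    C->F: in-degree(F)=0, level(F)=3, enqueue
  process B: level=3
  process F: level=3
All levels: A:0, B:3, C:2, D:0, E:1, F:3, G:1
level(F) = 3

Answer: 3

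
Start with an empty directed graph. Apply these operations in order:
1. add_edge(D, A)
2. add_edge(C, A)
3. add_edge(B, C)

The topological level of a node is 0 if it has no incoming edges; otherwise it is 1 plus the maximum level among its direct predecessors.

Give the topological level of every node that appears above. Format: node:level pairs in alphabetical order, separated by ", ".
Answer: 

Op 1: add_edge(D, A). Edges now: 1
Op 2: add_edge(C, A). Edges now: 2
Op 3: add_edge(B, C). Edges now: 3
Compute levels (Kahn BFS):
  sources (in-degree 0): B, D
  process B: level=0
    B->C: in-degree(C)=0, level(C)=1, enqueue
  process D: level=0
    D->A: in-degree(A)=1, level(A)>=1
  process C: level=1
    C->A: in-degree(A)=0, level(A)=2, enqueue
  process A: level=2
All levels: A:2, B:0, C:1, D:0

Answer: A:2, B:0, C:1, D:0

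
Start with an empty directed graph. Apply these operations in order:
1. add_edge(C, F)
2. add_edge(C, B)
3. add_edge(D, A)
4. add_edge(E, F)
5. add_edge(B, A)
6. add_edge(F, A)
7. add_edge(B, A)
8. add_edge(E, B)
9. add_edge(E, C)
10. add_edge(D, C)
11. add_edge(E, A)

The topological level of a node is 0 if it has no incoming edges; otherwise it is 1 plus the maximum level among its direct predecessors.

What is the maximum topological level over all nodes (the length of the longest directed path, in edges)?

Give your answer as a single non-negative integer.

Op 1: add_edge(C, F). Edges now: 1
Op 2: add_edge(C, B). Edges now: 2
Op 3: add_edge(D, A). Edges now: 3
Op 4: add_edge(E, F). Edges now: 4
Op 5: add_edge(B, A). Edges now: 5
Op 6: add_edge(F, A). Edges now: 6
Op 7: add_edge(B, A) (duplicate, no change). Edges now: 6
Op 8: add_edge(E, B). Edges now: 7
Op 9: add_edge(E, C). Edges now: 8
Op 10: add_edge(D, C). Edges now: 9
Op 11: add_edge(E, A). Edges now: 10
Compute levels (Kahn BFS):
  sources (in-degree 0): D, E
  process D: level=0
    D->A: in-degree(A)=3, level(A)>=1
    D->C: in-degree(C)=1, level(C)>=1
  process E: level=0
    E->A: in-degree(A)=2, level(A)>=1
    E->B: in-degree(B)=1, level(B)>=1
    E->C: in-degree(C)=0, level(C)=1, enqueue
    E->F: in-degree(F)=1, level(F)>=1
  process C: level=1
    C->B: in-degree(B)=0, level(B)=2, enqueue
    C->F: in-degree(F)=0, level(F)=2, enqueue
  process B: level=2
    B->A: in-degree(A)=1, level(A)>=3
  process F: level=2
    F->A: in-degree(A)=0, level(A)=3, enqueue
  process A: level=3
All levels: A:3, B:2, C:1, D:0, E:0, F:2
max level = 3

Answer: 3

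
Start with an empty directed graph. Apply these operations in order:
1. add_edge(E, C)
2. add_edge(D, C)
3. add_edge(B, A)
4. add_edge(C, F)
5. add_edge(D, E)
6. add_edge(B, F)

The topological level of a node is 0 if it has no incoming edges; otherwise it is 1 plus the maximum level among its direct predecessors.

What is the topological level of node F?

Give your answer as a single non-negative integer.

Answer: 3

Derivation:
Op 1: add_edge(E, C). Edges now: 1
Op 2: add_edge(D, C). Edges now: 2
Op 3: add_edge(B, A). Edges now: 3
Op 4: add_edge(C, F). Edges now: 4
Op 5: add_edge(D, E). Edges now: 5
Op 6: add_edge(B, F). Edges now: 6
Compute levels (Kahn BFS):
  sources (in-degree 0): B, D
  process B: level=0
    B->A: in-degree(A)=0, level(A)=1, enqueue
    B->F: in-degree(F)=1, level(F)>=1
  process D: level=0
    D->C: in-degree(C)=1, level(C)>=1
    D->E: in-degree(E)=0, level(E)=1, enqueue
  process A: level=1
  process E: level=1
    E->C: in-degree(C)=0, level(C)=2, enqueue
  process C: level=2
    C->F: in-degree(F)=0, level(F)=3, enqueue
  process F: level=3
All levels: A:1, B:0, C:2, D:0, E:1, F:3
level(F) = 3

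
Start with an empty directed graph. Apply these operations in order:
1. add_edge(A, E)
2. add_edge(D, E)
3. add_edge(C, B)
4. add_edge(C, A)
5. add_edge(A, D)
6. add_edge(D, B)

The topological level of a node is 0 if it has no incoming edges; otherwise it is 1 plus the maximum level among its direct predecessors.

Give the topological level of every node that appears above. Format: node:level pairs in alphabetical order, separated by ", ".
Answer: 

Op 1: add_edge(A, E). Edges now: 1
Op 2: add_edge(D, E). Edges now: 2
Op 3: add_edge(C, B). Edges now: 3
Op 4: add_edge(C, A). Edges now: 4
Op 5: add_edge(A, D). Edges now: 5
Op 6: add_edge(D, B). Edges now: 6
Compute levels (Kahn BFS):
  sources (in-degree 0): C
  process C: level=0
    C->A: in-degree(A)=0, level(A)=1, enqueue
    C->B: in-degree(B)=1, level(B)>=1
  process A: level=1
    A->D: in-degree(D)=0, level(D)=2, enqueue
    A->E: in-degree(E)=1, level(E)>=2
  process D: level=2
    D->B: in-degree(B)=0, level(B)=3, enqueue
    D->E: in-degree(E)=0, level(E)=3, enqueue
  process B: level=3
  process E: level=3
All levels: A:1, B:3, C:0, D:2, E:3

Answer: A:1, B:3, C:0, D:2, E:3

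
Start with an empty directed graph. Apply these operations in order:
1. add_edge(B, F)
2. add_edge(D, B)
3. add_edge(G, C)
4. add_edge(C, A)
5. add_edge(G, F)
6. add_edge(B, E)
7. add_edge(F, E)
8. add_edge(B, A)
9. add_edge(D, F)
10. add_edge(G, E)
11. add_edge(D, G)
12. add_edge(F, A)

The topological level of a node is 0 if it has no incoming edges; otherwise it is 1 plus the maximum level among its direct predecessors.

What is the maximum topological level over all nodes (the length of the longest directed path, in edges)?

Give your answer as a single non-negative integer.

Answer: 3

Derivation:
Op 1: add_edge(B, F). Edges now: 1
Op 2: add_edge(D, B). Edges now: 2
Op 3: add_edge(G, C). Edges now: 3
Op 4: add_edge(C, A). Edges now: 4
Op 5: add_edge(G, F). Edges now: 5
Op 6: add_edge(B, E). Edges now: 6
Op 7: add_edge(F, E). Edges now: 7
Op 8: add_edge(B, A). Edges now: 8
Op 9: add_edge(D, F). Edges now: 9
Op 10: add_edge(G, E). Edges now: 10
Op 11: add_edge(D, G). Edges now: 11
Op 12: add_edge(F, A). Edges now: 12
Compute levels (Kahn BFS):
  sources (in-degree 0): D
  process D: level=0
    D->B: in-degree(B)=0, level(B)=1, enqueue
    D->F: in-degree(F)=2, level(F)>=1
    D->G: in-degree(G)=0, level(G)=1, enqueue
  process B: level=1
    B->A: in-degree(A)=2, level(A)>=2
    B->E: in-degree(E)=2, level(E)>=2
    B->F: in-degree(F)=1, level(F)>=2
  process G: level=1
    G->C: in-degree(C)=0, level(C)=2, enqueue
    G->E: in-degree(E)=1, level(E)>=2
    G->F: in-degree(F)=0, level(F)=2, enqueue
  process C: level=2
    C->A: in-degree(A)=1, level(A)>=3
  process F: level=2
    F->A: in-degree(A)=0, level(A)=3, enqueue
    F->E: in-degree(E)=0, level(E)=3, enqueue
  process A: level=3
  process E: level=3
All levels: A:3, B:1, C:2, D:0, E:3, F:2, G:1
max level = 3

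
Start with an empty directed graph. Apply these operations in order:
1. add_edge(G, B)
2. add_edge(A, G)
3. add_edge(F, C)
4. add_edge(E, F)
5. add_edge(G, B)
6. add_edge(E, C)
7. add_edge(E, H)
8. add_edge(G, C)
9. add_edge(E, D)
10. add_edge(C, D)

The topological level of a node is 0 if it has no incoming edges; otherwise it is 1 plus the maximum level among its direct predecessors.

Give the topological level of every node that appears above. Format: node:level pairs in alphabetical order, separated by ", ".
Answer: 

Answer: A:0, B:2, C:2, D:3, E:0, F:1, G:1, H:1

Derivation:
Op 1: add_edge(G, B). Edges now: 1
Op 2: add_edge(A, G). Edges now: 2
Op 3: add_edge(F, C). Edges now: 3
Op 4: add_edge(E, F). Edges now: 4
Op 5: add_edge(G, B) (duplicate, no change). Edges now: 4
Op 6: add_edge(E, C). Edges now: 5
Op 7: add_edge(E, H). Edges now: 6
Op 8: add_edge(G, C). Edges now: 7
Op 9: add_edge(E, D). Edges now: 8
Op 10: add_edge(C, D). Edges now: 9
Compute levels (Kahn BFS):
  sources (in-degree 0): A, E
  process A: level=0
    A->G: in-degree(G)=0, level(G)=1, enqueue
  process E: level=0
    E->C: in-degree(C)=2, level(C)>=1
    E->D: in-degree(D)=1, level(D)>=1
    E->F: in-degree(F)=0, level(F)=1, enqueue
    E->H: in-degree(H)=0, level(H)=1, enqueue
  process G: level=1
    G->B: in-degree(B)=0, level(B)=2, enqueue
    G->C: in-degree(C)=1, level(C)>=2
  process F: level=1
    F->C: in-degree(C)=0, level(C)=2, enqueue
  process H: level=1
  process B: level=2
  process C: level=2
    C->D: in-degree(D)=0, level(D)=3, enqueue
  process D: level=3
All levels: A:0, B:2, C:2, D:3, E:0, F:1, G:1, H:1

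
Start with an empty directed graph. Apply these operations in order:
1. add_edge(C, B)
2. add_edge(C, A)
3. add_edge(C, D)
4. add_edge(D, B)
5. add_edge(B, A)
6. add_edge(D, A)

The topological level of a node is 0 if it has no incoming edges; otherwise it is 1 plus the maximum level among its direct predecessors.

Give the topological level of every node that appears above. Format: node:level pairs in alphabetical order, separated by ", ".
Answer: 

Answer: A:3, B:2, C:0, D:1

Derivation:
Op 1: add_edge(C, B). Edges now: 1
Op 2: add_edge(C, A). Edges now: 2
Op 3: add_edge(C, D). Edges now: 3
Op 4: add_edge(D, B). Edges now: 4
Op 5: add_edge(B, A). Edges now: 5
Op 6: add_edge(D, A). Edges now: 6
Compute levels (Kahn BFS):
  sources (in-degree 0): C
  process C: level=0
    C->A: in-degree(A)=2, level(A)>=1
    C->B: in-degree(B)=1, level(B)>=1
    C->D: in-degree(D)=0, level(D)=1, enqueue
  process D: level=1
    D->A: in-degree(A)=1, level(A)>=2
    D->B: in-degree(B)=0, level(B)=2, enqueue
  process B: level=2
    B->A: in-degree(A)=0, level(A)=3, enqueue
  process A: level=3
All levels: A:3, B:2, C:0, D:1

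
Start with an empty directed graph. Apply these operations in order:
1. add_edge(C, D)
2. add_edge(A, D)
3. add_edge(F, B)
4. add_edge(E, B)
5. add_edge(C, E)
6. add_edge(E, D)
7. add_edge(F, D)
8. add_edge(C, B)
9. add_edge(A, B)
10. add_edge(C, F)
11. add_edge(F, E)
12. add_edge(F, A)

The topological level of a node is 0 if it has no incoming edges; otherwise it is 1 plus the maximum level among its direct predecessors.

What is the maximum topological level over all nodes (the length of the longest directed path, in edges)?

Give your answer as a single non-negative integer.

Answer: 3

Derivation:
Op 1: add_edge(C, D). Edges now: 1
Op 2: add_edge(A, D). Edges now: 2
Op 3: add_edge(F, B). Edges now: 3
Op 4: add_edge(E, B). Edges now: 4
Op 5: add_edge(C, E). Edges now: 5
Op 6: add_edge(E, D). Edges now: 6
Op 7: add_edge(F, D). Edges now: 7
Op 8: add_edge(C, B). Edges now: 8
Op 9: add_edge(A, B). Edges now: 9
Op 10: add_edge(C, F). Edges now: 10
Op 11: add_edge(F, E). Edges now: 11
Op 12: add_edge(F, A). Edges now: 12
Compute levels (Kahn BFS):
  sources (in-degree 0): C
  process C: level=0
    C->B: in-degree(B)=3, level(B)>=1
    C->D: in-degree(D)=3, level(D)>=1
    C->E: in-degree(E)=1, level(E)>=1
    C->F: in-degree(F)=0, level(F)=1, enqueue
  process F: level=1
    F->A: in-degree(A)=0, level(A)=2, enqueue
    F->B: in-degree(B)=2, level(B)>=2
    F->D: in-degree(D)=2, level(D)>=2
    F->E: in-degree(E)=0, level(E)=2, enqueue
  process A: level=2
    A->B: in-degree(B)=1, level(B)>=3
    A->D: in-degree(D)=1, level(D)>=3
  process E: level=2
    E->B: in-degree(B)=0, level(B)=3, enqueue
    E->D: in-degree(D)=0, level(D)=3, enqueue
  process B: level=3
  process D: level=3
All levels: A:2, B:3, C:0, D:3, E:2, F:1
max level = 3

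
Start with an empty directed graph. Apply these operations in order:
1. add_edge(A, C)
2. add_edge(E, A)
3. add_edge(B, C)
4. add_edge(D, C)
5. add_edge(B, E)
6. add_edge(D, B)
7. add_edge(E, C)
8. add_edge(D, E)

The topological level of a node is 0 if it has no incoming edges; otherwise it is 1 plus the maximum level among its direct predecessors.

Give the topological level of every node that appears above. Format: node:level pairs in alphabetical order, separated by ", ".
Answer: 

Op 1: add_edge(A, C). Edges now: 1
Op 2: add_edge(E, A). Edges now: 2
Op 3: add_edge(B, C). Edges now: 3
Op 4: add_edge(D, C). Edges now: 4
Op 5: add_edge(B, E). Edges now: 5
Op 6: add_edge(D, B). Edges now: 6
Op 7: add_edge(E, C). Edges now: 7
Op 8: add_edge(D, E). Edges now: 8
Compute levels (Kahn BFS):
  sources (in-degree 0): D
  process D: level=0
    D->B: in-degree(B)=0, level(B)=1, enqueue
    D->C: in-degree(C)=3, level(C)>=1
    D->E: in-degree(E)=1, level(E)>=1
  process B: level=1
    B->C: in-degree(C)=2, level(C)>=2
    B->E: in-degree(E)=0, level(E)=2, enqueue
  process E: level=2
    E->A: in-degree(A)=0, level(A)=3, enqueue
    E->C: in-degree(C)=1, level(C)>=3
  process A: level=3
    A->C: in-degree(C)=0, level(C)=4, enqueue
  process C: level=4
All levels: A:3, B:1, C:4, D:0, E:2

Answer: A:3, B:1, C:4, D:0, E:2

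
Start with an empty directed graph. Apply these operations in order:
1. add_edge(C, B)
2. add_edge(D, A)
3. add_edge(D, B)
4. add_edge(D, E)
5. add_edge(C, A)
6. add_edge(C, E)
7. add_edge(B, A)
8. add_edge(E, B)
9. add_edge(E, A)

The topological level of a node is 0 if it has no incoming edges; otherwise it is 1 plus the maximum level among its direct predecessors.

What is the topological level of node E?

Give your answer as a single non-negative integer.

Op 1: add_edge(C, B). Edges now: 1
Op 2: add_edge(D, A). Edges now: 2
Op 3: add_edge(D, B). Edges now: 3
Op 4: add_edge(D, E). Edges now: 4
Op 5: add_edge(C, A). Edges now: 5
Op 6: add_edge(C, E). Edges now: 6
Op 7: add_edge(B, A). Edges now: 7
Op 8: add_edge(E, B). Edges now: 8
Op 9: add_edge(E, A). Edges now: 9
Compute levels (Kahn BFS):
  sources (in-degree 0): C, D
  process C: level=0
    C->A: in-degree(A)=3, level(A)>=1
    C->B: in-degree(B)=2, level(B)>=1
    C->E: in-degree(E)=1, level(E)>=1
  process D: level=0
    D->A: in-degree(A)=2, level(A)>=1
    D->B: in-degree(B)=1, level(B)>=1
    D->E: in-degree(E)=0, level(E)=1, enqueue
  process E: level=1
    E->A: in-degree(A)=1, level(A)>=2
    E->B: in-degree(B)=0, level(B)=2, enqueue
  process B: level=2
    B->A: in-degree(A)=0, level(A)=3, enqueue
  process A: level=3
All levels: A:3, B:2, C:0, D:0, E:1
level(E) = 1

Answer: 1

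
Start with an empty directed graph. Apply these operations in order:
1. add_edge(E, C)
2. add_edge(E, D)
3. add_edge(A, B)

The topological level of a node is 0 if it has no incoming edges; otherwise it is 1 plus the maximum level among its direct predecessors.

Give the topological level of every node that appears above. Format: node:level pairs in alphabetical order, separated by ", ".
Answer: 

Answer: A:0, B:1, C:1, D:1, E:0

Derivation:
Op 1: add_edge(E, C). Edges now: 1
Op 2: add_edge(E, D). Edges now: 2
Op 3: add_edge(A, B). Edges now: 3
Compute levels (Kahn BFS):
  sources (in-degree 0): A, E
  process A: level=0
    A->B: in-degree(B)=0, level(B)=1, enqueue
  process E: level=0
    E->C: in-degree(C)=0, level(C)=1, enqueue
    E->D: in-degree(D)=0, level(D)=1, enqueue
  process B: level=1
  process C: level=1
  process D: level=1
All levels: A:0, B:1, C:1, D:1, E:0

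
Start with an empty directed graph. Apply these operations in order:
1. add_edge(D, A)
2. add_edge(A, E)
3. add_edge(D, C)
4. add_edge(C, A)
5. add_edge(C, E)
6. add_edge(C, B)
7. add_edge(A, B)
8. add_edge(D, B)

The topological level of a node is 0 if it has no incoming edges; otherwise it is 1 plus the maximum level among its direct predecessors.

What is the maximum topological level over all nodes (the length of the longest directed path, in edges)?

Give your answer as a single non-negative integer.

Answer: 3

Derivation:
Op 1: add_edge(D, A). Edges now: 1
Op 2: add_edge(A, E). Edges now: 2
Op 3: add_edge(D, C). Edges now: 3
Op 4: add_edge(C, A). Edges now: 4
Op 5: add_edge(C, E). Edges now: 5
Op 6: add_edge(C, B). Edges now: 6
Op 7: add_edge(A, B). Edges now: 7
Op 8: add_edge(D, B). Edges now: 8
Compute levels (Kahn BFS):
  sources (in-degree 0): D
  process D: level=0
    D->A: in-degree(A)=1, level(A)>=1
    D->B: in-degree(B)=2, level(B)>=1
    D->C: in-degree(C)=0, level(C)=1, enqueue
  process C: level=1
    C->A: in-degree(A)=0, level(A)=2, enqueue
    C->B: in-degree(B)=1, level(B)>=2
    C->E: in-degree(E)=1, level(E)>=2
  process A: level=2
    A->B: in-degree(B)=0, level(B)=3, enqueue
    A->E: in-degree(E)=0, level(E)=3, enqueue
  process B: level=3
  process E: level=3
All levels: A:2, B:3, C:1, D:0, E:3
max level = 3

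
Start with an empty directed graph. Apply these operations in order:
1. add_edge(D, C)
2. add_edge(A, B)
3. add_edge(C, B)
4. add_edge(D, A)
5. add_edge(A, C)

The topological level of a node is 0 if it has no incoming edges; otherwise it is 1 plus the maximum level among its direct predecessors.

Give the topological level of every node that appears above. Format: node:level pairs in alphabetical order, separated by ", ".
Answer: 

Answer: A:1, B:3, C:2, D:0

Derivation:
Op 1: add_edge(D, C). Edges now: 1
Op 2: add_edge(A, B). Edges now: 2
Op 3: add_edge(C, B). Edges now: 3
Op 4: add_edge(D, A). Edges now: 4
Op 5: add_edge(A, C). Edges now: 5
Compute levels (Kahn BFS):
  sources (in-degree 0): D
  process D: level=0
    D->A: in-degree(A)=0, level(A)=1, enqueue
    D->C: in-degree(C)=1, level(C)>=1
  process A: level=1
    A->B: in-degree(B)=1, level(B)>=2
    A->C: in-degree(C)=0, level(C)=2, enqueue
  process C: level=2
    C->B: in-degree(B)=0, level(B)=3, enqueue
  process B: level=3
All levels: A:1, B:3, C:2, D:0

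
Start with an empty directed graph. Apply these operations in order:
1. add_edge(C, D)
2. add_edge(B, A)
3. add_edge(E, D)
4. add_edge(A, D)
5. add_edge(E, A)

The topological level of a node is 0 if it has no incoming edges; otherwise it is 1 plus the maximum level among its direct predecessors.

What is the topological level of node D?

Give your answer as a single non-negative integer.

Answer: 2

Derivation:
Op 1: add_edge(C, D). Edges now: 1
Op 2: add_edge(B, A). Edges now: 2
Op 3: add_edge(E, D). Edges now: 3
Op 4: add_edge(A, D). Edges now: 4
Op 5: add_edge(E, A). Edges now: 5
Compute levels (Kahn BFS):
  sources (in-degree 0): B, C, E
  process B: level=0
    B->A: in-degree(A)=1, level(A)>=1
  process C: level=0
    C->D: in-degree(D)=2, level(D)>=1
  process E: level=0
    E->A: in-degree(A)=0, level(A)=1, enqueue
    E->D: in-degree(D)=1, level(D)>=1
  process A: level=1
    A->D: in-degree(D)=0, level(D)=2, enqueue
  process D: level=2
All levels: A:1, B:0, C:0, D:2, E:0
level(D) = 2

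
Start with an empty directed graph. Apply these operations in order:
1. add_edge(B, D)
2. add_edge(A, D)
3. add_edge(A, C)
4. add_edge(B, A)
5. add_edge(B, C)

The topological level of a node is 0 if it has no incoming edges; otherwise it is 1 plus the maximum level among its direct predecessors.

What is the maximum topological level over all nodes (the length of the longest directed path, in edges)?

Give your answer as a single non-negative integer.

Op 1: add_edge(B, D). Edges now: 1
Op 2: add_edge(A, D). Edges now: 2
Op 3: add_edge(A, C). Edges now: 3
Op 4: add_edge(B, A). Edges now: 4
Op 5: add_edge(B, C). Edges now: 5
Compute levels (Kahn BFS):
  sources (in-degree 0): B
  process B: level=0
    B->A: in-degree(A)=0, level(A)=1, enqueue
    B->C: in-degree(C)=1, level(C)>=1
    B->D: in-degree(D)=1, level(D)>=1
  process A: level=1
    A->C: in-degree(C)=0, level(C)=2, enqueue
    A->D: in-degree(D)=0, level(D)=2, enqueue
  process C: level=2
  process D: level=2
All levels: A:1, B:0, C:2, D:2
max level = 2

Answer: 2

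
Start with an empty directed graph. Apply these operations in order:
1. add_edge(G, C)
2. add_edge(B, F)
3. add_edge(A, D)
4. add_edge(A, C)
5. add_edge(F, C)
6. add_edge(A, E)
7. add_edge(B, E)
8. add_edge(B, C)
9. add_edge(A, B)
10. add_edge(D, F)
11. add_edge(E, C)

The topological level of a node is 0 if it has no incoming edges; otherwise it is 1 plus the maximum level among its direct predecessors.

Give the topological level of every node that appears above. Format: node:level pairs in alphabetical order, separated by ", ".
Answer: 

Answer: A:0, B:1, C:3, D:1, E:2, F:2, G:0

Derivation:
Op 1: add_edge(G, C). Edges now: 1
Op 2: add_edge(B, F). Edges now: 2
Op 3: add_edge(A, D). Edges now: 3
Op 4: add_edge(A, C). Edges now: 4
Op 5: add_edge(F, C). Edges now: 5
Op 6: add_edge(A, E). Edges now: 6
Op 7: add_edge(B, E). Edges now: 7
Op 8: add_edge(B, C). Edges now: 8
Op 9: add_edge(A, B). Edges now: 9
Op 10: add_edge(D, F). Edges now: 10
Op 11: add_edge(E, C). Edges now: 11
Compute levels (Kahn BFS):
  sources (in-degree 0): A, G
  process A: level=0
    A->B: in-degree(B)=0, level(B)=1, enqueue
    A->C: in-degree(C)=4, level(C)>=1
    A->D: in-degree(D)=0, level(D)=1, enqueue
    A->E: in-degree(E)=1, level(E)>=1
  process G: level=0
    G->C: in-degree(C)=3, level(C)>=1
  process B: level=1
    B->C: in-degree(C)=2, level(C)>=2
    B->E: in-degree(E)=0, level(E)=2, enqueue
    B->F: in-degree(F)=1, level(F)>=2
  process D: level=1
    D->F: in-degree(F)=0, level(F)=2, enqueue
  process E: level=2
    E->C: in-degree(C)=1, level(C)>=3
  process F: level=2
    F->C: in-degree(C)=0, level(C)=3, enqueue
  process C: level=3
All levels: A:0, B:1, C:3, D:1, E:2, F:2, G:0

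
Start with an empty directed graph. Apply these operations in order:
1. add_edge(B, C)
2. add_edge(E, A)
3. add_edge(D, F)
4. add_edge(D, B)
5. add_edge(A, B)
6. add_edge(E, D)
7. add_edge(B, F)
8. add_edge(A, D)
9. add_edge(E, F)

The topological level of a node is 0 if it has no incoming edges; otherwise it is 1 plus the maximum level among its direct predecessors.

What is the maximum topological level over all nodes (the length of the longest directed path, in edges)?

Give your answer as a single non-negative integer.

Op 1: add_edge(B, C). Edges now: 1
Op 2: add_edge(E, A). Edges now: 2
Op 3: add_edge(D, F). Edges now: 3
Op 4: add_edge(D, B). Edges now: 4
Op 5: add_edge(A, B). Edges now: 5
Op 6: add_edge(E, D). Edges now: 6
Op 7: add_edge(B, F). Edges now: 7
Op 8: add_edge(A, D). Edges now: 8
Op 9: add_edge(E, F). Edges now: 9
Compute levels (Kahn BFS):
  sources (in-degree 0): E
  process E: level=0
    E->A: in-degree(A)=0, level(A)=1, enqueue
    E->D: in-degree(D)=1, level(D)>=1
    E->F: in-degree(F)=2, level(F)>=1
  process A: level=1
    A->B: in-degree(B)=1, level(B)>=2
    A->D: in-degree(D)=0, level(D)=2, enqueue
  process D: level=2
    D->B: in-degree(B)=0, level(B)=3, enqueue
    D->F: in-degree(F)=1, level(F)>=3
  process B: level=3
    B->C: in-degree(C)=0, level(C)=4, enqueue
    B->F: in-degree(F)=0, level(F)=4, enqueue
  process C: level=4
  process F: level=4
All levels: A:1, B:3, C:4, D:2, E:0, F:4
max level = 4

Answer: 4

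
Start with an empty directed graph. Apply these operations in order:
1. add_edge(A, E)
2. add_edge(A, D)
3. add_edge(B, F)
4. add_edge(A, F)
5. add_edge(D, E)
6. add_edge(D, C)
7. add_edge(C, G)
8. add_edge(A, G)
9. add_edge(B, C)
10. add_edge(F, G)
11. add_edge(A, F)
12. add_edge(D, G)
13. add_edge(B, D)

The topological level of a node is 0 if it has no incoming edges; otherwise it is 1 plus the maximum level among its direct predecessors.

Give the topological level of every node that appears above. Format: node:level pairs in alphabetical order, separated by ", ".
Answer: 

Answer: A:0, B:0, C:2, D:1, E:2, F:1, G:3

Derivation:
Op 1: add_edge(A, E). Edges now: 1
Op 2: add_edge(A, D). Edges now: 2
Op 3: add_edge(B, F). Edges now: 3
Op 4: add_edge(A, F). Edges now: 4
Op 5: add_edge(D, E). Edges now: 5
Op 6: add_edge(D, C). Edges now: 6
Op 7: add_edge(C, G). Edges now: 7
Op 8: add_edge(A, G). Edges now: 8
Op 9: add_edge(B, C). Edges now: 9
Op 10: add_edge(F, G). Edges now: 10
Op 11: add_edge(A, F) (duplicate, no change). Edges now: 10
Op 12: add_edge(D, G). Edges now: 11
Op 13: add_edge(B, D). Edges now: 12
Compute levels (Kahn BFS):
  sources (in-degree 0): A, B
  process A: level=0
    A->D: in-degree(D)=1, level(D)>=1
    A->E: in-degree(E)=1, level(E)>=1
    A->F: in-degree(F)=1, level(F)>=1
    A->G: in-degree(G)=3, level(G)>=1
  process B: level=0
    B->C: in-degree(C)=1, level(C)>=1
    B->D: in-degree(D)=0, level(D)=1, enqueue
    B->F: in-degree(F)=0, level(F)=1, enqueue
  process D: level=1
    D->C: in-degree(C)=0, level(C)=2, enqueue
    D->E: in-degree(E)=0, level(E)=2, enqueue
    D->G: in-degree(G)=2, level(G)>=2
  process F: level=1
    F->G: in-degree(G)=1, level(G)>=2
  process C: level=2
    C->G: in-degree(G)=0, level(G)=3, enqueue
  process E: level=2
  process G: level=3
All levels: A:0, B:0, C:2, D:1, E:2, F:1, G:3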